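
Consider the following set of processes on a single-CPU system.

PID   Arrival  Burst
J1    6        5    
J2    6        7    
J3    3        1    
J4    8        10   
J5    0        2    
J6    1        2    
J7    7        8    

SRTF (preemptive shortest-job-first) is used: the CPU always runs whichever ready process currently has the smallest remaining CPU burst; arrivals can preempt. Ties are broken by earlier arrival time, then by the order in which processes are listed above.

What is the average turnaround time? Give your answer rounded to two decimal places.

Timeline: | J5 0-2 | J6 2-4 | J3 4-5 | idle 5-6 | J1 6-11 | J2 11-18 | J7 18-26 | J4 26-36 |
Completion: J1=11  J2=18  J3=5  J4=36  J5=2  J6=4  J7=26
Turnaround (C−A): J1=5  J2=12  J3=2  J4=28  J5=2  J6=3  J7=19
Turnaround times: J1=5, J2=12, J3=2, J4=28, J5=2, J6=3, J7=19
Average turnaround = (5+12+2+28+2+3+19) / 7 = 71/7 = 10.14

10.14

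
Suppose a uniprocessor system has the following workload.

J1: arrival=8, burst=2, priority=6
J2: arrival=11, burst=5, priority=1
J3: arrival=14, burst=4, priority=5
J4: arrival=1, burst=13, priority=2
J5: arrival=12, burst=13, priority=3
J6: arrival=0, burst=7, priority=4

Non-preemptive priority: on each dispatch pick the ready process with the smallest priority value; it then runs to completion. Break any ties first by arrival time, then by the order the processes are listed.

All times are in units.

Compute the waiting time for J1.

Gantt: | J6 0-7 | J4 7-20 | J2 20-25 | J5 25-38 | J3 38-42 | J1 42-44 |
Completion: J1=44  J2=25  J3=42  J4=20  J5=38  J6=7
Waiting(J1) = turnaround − burst = 36 − 2 = 34

34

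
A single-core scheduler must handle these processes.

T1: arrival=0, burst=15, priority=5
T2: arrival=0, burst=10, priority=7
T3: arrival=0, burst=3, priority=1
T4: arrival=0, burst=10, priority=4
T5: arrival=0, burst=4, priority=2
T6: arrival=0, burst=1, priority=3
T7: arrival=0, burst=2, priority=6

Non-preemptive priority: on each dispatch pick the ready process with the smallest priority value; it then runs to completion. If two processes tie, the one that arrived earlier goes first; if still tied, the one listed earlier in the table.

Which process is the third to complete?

Gantt: | T3 0-3 | T5 3-7 | T6 7-8 | T4 8-18 | T1 18-33 | T7 33-35 | T2 35-45 |
Completion: T1=33  T2=45  T3=3  T4=18  T5=7  T6=8  T7=35
Finish order: T3 → T5 → T6 → T4 → T1 → T7 → T2

T6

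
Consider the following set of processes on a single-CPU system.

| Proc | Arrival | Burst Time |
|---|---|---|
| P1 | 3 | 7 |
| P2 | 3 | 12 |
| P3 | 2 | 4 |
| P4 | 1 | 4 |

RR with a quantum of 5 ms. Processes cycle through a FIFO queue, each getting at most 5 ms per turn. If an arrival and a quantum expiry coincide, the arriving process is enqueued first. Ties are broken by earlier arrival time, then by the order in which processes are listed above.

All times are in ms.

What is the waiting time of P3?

Schedule: | idle 0-1 | P4 1-5 | P3 5-9 | P1 9-14 | P2 14-19 | P1 19-21 | P2 21-28 |
Completion: P1=21  P2=28  P3=9  P4=5
Waiting(P3) = turnaround − burst = 7 − 4 = 3

3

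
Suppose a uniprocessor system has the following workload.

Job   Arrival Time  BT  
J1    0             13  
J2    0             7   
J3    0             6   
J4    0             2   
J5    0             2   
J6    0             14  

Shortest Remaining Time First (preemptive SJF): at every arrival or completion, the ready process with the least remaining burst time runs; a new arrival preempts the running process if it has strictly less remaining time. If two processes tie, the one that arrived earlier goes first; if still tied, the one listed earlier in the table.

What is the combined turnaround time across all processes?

Timeline: | J4 0-2 | J5 2-4 | J3 4-10 | J2 10-17 | J1 17-30 | J6 30-44 |
Completion: J1=30  J2=17  J3=10  J4=2  J5=4  J6=44
Turnaround (C−A): J1=30  J2=17  J3=10  J4=2  J5=4  J6=44
Turnaround = completion − arrival: J1=30, J2=17, J3=10, J4=2, J5=4, J6=44
Total turnaround = 30 + 17 + 10 + 2 + 4 + 44 = 107

107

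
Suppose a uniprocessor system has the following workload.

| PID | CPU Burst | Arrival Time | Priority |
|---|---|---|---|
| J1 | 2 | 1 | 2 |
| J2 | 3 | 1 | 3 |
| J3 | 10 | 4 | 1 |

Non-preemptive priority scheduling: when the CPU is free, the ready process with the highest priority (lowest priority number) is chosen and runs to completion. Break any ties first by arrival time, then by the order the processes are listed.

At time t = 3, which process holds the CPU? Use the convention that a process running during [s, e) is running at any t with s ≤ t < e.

Gantt: | idle 0-1 | J1 1-3 | J2 3-6 | J3 6-16 |
Completion: J1=3  J2=6  J3=16
Turnaround (C−A): J1=2  J2=5  J3=12

J2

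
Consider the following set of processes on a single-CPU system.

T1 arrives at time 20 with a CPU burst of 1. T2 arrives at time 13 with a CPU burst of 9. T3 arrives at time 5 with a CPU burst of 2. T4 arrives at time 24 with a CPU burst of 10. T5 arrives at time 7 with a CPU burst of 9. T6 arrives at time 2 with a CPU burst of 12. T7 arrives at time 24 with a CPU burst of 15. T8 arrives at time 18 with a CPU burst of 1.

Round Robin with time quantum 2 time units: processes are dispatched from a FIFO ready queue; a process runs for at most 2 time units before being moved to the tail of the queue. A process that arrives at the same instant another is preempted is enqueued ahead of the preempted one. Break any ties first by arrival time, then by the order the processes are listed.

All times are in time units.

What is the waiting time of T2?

26

Schedule: | idle 0-2 | T6 2-6 | T3 6-8 | T6 8-10 | T5 10-12 | T6 12-14 | T5 14-16 | T2 16-18 | T6 18-20 | T5 20-22 | T8 22-23 | T2 23-25 | T1 25-26 | T6 26-28 | T5 28-30 | T4 30-32 | T7 32-34 | T2 34-36 | T5 36-37 | T4 37-39 | T7 39-41 | T2 41-43 | T4 43-45 | T7 45-47 | T2 47-48 | T4 48-50 | T7 50-52 | T4 52-54 | T7 54-61 |
Completion: T1=26  T2=48  T3=8  T4=54  T5=37  T6=28  T7=61  T8=23
Turnaround (C−A): T1=6  T2=35  T3=3  T4=30  T5=30  T6=26  T7=37  T8=5
Waiting(T2) = turnaround − burst = 35 − 9 = 26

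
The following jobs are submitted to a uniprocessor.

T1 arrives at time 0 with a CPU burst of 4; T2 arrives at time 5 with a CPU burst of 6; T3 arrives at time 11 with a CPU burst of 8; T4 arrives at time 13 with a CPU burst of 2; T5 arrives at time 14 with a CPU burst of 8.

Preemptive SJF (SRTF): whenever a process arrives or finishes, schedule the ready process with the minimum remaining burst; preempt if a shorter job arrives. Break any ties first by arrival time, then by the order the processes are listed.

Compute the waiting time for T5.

Gantt: | T1 0-4 | idle 4-5 | T2 5-11 | T3 11-13 | T4 13-15 | T3 15-21 | T5 21-29 |
Completion: T1=4  T2=11  T3=21  T4=15  T5=29
Waiting(T5) = turnaround − burst = 15 − 8 = 7

7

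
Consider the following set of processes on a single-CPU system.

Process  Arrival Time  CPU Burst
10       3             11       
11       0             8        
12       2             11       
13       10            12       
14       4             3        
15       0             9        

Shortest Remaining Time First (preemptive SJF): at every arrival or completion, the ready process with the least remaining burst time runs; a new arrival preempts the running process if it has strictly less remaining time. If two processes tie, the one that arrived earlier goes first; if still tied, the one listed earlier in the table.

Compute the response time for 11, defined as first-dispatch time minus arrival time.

0

Gantt: | 11 0-4 | 14 4-7 | 11 7-11 | 15 11-20 | 12 20-31 | 10 31-42 | 13 42-54 |
Completion: 10=42  11=11  12=31  13=54  14=7  15=20
Turnaround (C−A): 10=39  11=11  12=29  13=44  14=3  15=20
Response(11) = first start − arrival = 0 − 0 = 0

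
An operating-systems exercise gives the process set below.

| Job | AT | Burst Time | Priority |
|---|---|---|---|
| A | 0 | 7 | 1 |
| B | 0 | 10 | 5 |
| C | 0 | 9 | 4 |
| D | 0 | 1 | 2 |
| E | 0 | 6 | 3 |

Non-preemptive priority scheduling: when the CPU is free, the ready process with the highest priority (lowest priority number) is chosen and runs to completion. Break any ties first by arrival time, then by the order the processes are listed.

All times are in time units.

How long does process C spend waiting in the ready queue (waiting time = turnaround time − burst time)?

Schedule: | A 0-7 | D 7-8 | E 8-14 | C 14-23 | B 23-33 |
Completion: A=7  B=33  C=23  D=8  E=14
Waiting(C) = turnaround − burst = 23 − 9 = 14

14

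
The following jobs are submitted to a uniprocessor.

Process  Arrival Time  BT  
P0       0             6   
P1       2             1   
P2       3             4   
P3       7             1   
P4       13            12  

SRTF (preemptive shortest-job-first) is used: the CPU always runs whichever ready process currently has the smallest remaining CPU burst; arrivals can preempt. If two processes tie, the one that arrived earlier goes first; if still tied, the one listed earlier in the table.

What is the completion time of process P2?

Schedule: | P0 0-2 | P1 2-3 | P0 3-7 | P3 7-8 | P2 8-12 | idle 12-13 | P4 13-25 |
Completion: P0=7  P1=3  P2=12  P3=8  P4=25
Turnaround (C−A): P0=7  P1=1  P2=9  P3=1  P4=12

12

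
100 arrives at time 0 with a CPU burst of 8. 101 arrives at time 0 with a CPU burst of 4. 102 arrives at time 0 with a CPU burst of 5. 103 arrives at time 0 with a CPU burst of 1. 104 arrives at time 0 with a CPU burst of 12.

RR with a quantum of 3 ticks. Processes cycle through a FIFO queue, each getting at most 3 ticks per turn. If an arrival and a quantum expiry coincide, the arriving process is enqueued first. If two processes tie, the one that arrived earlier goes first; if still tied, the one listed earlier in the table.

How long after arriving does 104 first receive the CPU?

Schedule: | 100 0-3 | 101 3-6 | 102 6-9 | 103 9-10 | 104 10-13 | 100 13-16 | 101 16-17 | 102 17-19 | 104 19-22 | 100 22-24 | 104 24-30 |
Completion: 100=24  101=17  102=19  103=10  104=30
Response(104) = first start − arrival = 10 − 0 = 10

10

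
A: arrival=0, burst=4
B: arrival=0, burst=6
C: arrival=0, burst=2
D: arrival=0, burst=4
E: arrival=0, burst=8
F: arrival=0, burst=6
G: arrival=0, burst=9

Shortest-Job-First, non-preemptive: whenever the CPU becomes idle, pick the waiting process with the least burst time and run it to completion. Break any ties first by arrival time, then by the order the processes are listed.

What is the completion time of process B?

Timeline: | C 0-2 | A 2-6 | D 6-10 | B 10-16 | F 16-22 | E 22-30 | G 30-39 |
Completion: A=6  B=16  C=2  D=10  E=30  F=22  G=39
Turnaround (C−A): A=6  B=16  C=2  D=10  E=30  F=22  G=39

16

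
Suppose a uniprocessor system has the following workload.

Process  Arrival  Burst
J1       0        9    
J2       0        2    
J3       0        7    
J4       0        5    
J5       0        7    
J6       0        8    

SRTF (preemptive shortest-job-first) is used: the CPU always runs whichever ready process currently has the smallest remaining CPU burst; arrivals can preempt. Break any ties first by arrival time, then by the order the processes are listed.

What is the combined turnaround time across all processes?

111

Schedule: | J2 0-2 | J4 2-7 | J3 7-14 | J5 14-21 | J6 21-29 | J1 29-38 |
Completion: J1=38  J2=2  J3=14  J4=7  J5=21  J6=29
Turnaround = completion − arrival: J1=38, J2=2, J3=14, J4=7, J5=21, J6=29
Total turnaround = 38 + 2 + 14 + 7 + 21 + 29 = 111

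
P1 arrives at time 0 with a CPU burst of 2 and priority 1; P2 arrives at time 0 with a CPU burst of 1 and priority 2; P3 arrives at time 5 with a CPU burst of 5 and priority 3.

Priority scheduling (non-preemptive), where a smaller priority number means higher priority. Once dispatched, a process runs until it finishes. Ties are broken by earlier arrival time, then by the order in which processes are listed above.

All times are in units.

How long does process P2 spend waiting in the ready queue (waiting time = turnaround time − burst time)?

2

Gantt: | P1 0-2 | P2 2-3 | idle 3-5 | P3 5-10 |
Completion: P1=2  P2=3  P3=10
Waiting(P2) = turnaround − burst = 3 − 1 = 2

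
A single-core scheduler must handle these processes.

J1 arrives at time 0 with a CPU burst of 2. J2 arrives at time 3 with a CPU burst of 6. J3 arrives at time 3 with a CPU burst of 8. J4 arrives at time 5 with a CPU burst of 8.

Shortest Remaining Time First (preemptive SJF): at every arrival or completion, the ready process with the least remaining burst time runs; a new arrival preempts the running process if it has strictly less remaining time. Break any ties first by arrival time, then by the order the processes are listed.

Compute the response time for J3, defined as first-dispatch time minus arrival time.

Timeline: | J1 0-2 | idle 2-3 | J2 3-9 | J3 9-17 | J4 17-25 |
Completion: J1=2  J2=9  J3=17  J4=25
Turnaround (C−A): J1=2  J2=6  J3=14  J4=20
Response(J3) = first start − arrival = 9 − 3 = 6

6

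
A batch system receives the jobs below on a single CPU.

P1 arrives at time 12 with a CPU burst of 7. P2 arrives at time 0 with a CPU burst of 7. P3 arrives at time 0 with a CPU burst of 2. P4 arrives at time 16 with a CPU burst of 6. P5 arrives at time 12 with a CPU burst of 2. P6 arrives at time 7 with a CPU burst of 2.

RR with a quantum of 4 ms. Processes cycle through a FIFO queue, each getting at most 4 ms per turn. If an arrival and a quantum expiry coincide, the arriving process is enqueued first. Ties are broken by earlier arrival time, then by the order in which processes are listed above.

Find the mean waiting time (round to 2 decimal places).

3.83

Schedule: | P2 0-4 | P3 4-6 | P2 6-9 | P6 9-11 | idle 11-12 | P1 12-16 | P5 16-18 | P4 18-22 | P1 22-25 | P4 25-27 |
Completion: P1=25  P2=9  P3=6  P4=27  P5=18  P6=11
Turnaround (C−A): P1=13  P2=9  P3=6  P4=11  P5=6  P6=4
Waiting times: P1=6, P2=2, P3=4, P4=5, P5=4, P6=2
Average waiting = (6+2+4+5+4+2) / 6 = 23/6 = 3.83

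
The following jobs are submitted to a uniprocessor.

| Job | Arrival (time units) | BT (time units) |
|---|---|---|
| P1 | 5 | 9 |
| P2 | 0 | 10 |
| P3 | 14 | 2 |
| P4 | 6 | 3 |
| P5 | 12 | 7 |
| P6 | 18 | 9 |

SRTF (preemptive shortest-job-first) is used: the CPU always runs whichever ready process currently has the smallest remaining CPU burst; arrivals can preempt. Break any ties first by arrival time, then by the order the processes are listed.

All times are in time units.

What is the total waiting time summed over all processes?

36

Timeline: | P2 0-6 | P4 6-9 | P2 9-13 | P5 13-14 | P3 14-16 | P5 16-22 | P1 22-31 | P6 31-40 |
Completion: P1=31  P2=13  P3=16  P4=9  P5=22  P6=40
Turnaround (C−A): P1=26  P2=13  P3=2  P4=3  P5=10  P6=22
Waiting = turnaround − burst: P1=17, P2=3, P3=0, P4=0, P5=3, P6=13
Total waiting = 17 + 3 + 0 + 0 + 3 + 13 = 36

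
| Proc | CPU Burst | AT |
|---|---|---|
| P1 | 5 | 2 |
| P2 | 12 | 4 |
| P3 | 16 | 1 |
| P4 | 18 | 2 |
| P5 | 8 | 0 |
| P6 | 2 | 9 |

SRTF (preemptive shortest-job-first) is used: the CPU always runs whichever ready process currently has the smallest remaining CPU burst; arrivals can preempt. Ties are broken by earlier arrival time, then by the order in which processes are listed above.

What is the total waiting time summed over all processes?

85

Schedule: | P5 0-2 | P1 2-7 | P5 7-9 | P6 9-11 | P5 11-15 | P2 15-27 | P3 27-43 | P4 43-61 |
Completion: P1=7  P2=27  P3=43  P4=61  P5=15  P6=11
Turnaround (C−A): P1=5  P2=23  P3=42  P4=59  P5=15  P6=2
Waiting = turnaround − burst: P1=0, P2=11, P3=26, P4=41, P5=7, P6=0
Total waiting = 0 + 11 + 26 + 41 + 7 + 0 = 85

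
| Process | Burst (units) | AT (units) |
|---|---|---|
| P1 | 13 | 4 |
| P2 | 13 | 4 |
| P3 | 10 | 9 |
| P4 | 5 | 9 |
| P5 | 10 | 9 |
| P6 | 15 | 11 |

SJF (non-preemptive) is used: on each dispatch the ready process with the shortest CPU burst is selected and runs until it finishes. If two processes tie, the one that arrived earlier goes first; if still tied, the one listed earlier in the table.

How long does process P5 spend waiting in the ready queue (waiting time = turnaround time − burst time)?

23

Timeline: | idle 0-4 | P1 4-17 | P4 17-22 | P3 22-32 | P5 32-42 | P2 42-55 | P6 55-70 |
Completion: P1=17  P2=55  P3=32  P4=22  P5=42  P6=70
Turnaround (C−A): P1=13  P2=51  P3=23  P4=13  P5=33  P6=59
Waiting(P5) = turnaround − burst = 33 − 10 = 23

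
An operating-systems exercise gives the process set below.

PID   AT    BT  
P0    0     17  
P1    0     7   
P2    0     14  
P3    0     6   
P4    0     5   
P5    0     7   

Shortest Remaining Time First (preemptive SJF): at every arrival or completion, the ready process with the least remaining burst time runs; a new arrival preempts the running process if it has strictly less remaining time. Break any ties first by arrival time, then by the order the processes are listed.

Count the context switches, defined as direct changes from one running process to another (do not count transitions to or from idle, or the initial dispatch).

Gantt: | P4 0-5 | P3 5-11 | P1 11-18 | P5 18-25 | P2 25-39 | P0 39-56 |
Completion: P0=56  P1=18  P2=39  P3=11  P4=5  P5=25
Turnaround (C−A): P0=56  P1=18  P2=39  P3=11  P4=5  P5=25

5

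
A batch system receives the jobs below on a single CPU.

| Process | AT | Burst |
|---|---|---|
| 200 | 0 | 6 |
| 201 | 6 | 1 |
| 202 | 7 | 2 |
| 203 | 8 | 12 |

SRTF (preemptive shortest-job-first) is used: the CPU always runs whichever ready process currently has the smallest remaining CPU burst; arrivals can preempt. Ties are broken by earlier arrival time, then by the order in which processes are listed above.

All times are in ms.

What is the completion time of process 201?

Schedule: | 200 0-6 | 201 6-7 | 202 7-9 | 203 9-21 |
Completion: 200=6  201=7  202=9  203=21
Turnaround (C−A): 200=6  201=1  202=2  203=13

7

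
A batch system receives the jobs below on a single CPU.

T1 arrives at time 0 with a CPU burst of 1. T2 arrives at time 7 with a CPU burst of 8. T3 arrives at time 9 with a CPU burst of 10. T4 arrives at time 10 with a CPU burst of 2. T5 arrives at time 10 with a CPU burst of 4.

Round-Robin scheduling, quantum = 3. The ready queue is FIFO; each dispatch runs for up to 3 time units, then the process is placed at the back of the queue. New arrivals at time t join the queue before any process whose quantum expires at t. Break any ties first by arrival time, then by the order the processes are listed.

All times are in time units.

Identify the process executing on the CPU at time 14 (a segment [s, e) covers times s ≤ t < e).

Gantt: | T1 0-1 | idle 1-7 | T2 7-10 | T3 10-13 | T4 13-15 | T5 15-18 | T2 18-21 | T3 21-24 | T5 24-25 | T2 25-27 | T3 27-31 |
Completion: T1=1  T2=27  T3=31  T4=15  T5=25

T4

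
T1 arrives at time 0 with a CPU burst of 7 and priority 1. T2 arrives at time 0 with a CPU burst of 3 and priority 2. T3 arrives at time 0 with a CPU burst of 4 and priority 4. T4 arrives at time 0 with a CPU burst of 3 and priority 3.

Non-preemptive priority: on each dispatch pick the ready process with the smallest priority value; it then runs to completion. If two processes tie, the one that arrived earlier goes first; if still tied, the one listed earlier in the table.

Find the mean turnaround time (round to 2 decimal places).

Gantt: | T1 0-7 | T2 7-10 | T4 10-13 | T3 13-17 |
Completion: T1=7  T2=10  T3=17  T4=13
Turnaround (C−A): T1=7  T2=10  T3=17  T4=13
Turnaround times: T1=7, T2=10, T3=17, T4=13
Average turnaround = (7+10+17+13) / 4 = 47/4 = 11.75

11.75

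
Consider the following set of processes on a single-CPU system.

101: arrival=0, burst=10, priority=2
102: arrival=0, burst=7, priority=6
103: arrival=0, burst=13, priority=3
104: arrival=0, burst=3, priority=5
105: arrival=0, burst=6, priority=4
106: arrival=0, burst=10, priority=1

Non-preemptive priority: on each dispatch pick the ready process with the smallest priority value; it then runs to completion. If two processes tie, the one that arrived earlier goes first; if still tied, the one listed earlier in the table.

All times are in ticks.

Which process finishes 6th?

Gantt: | 106 0-10 | 101 10-20 | 103 20-33 | 105 33-39 | 104 39-42 | 102 42-49 |
Completion: 101=20  102=49  103=33  104=42  105=39  106=10
Turnaround (C−A): 101=20  102=49  103=33  104=42  105=39  106=10
Finish order: 106 → 101 → 103 → 105 → 104 → 102

102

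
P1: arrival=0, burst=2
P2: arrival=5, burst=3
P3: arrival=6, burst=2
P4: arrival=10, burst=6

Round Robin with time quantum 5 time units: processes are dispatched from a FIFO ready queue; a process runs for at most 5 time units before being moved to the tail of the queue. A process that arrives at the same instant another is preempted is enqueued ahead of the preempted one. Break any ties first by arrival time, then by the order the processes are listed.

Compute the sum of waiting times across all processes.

Timeline: | P1 0-2 | idle 2-5 | P2 5-8 | P3 8-10 | P4 10-16 |
Completion: P1=2  P2=8  P3=10  P4=16
Waiting = turnaround − burst: P1=0, P2=0, P3=2, P4=0
Total waiting = 0 + 0 + 2 + 0 = 2

2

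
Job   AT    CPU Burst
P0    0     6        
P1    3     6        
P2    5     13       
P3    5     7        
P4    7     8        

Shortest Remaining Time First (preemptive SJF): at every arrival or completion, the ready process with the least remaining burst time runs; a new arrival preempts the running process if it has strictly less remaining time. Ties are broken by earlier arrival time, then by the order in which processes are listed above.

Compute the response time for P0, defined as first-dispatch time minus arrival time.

Timeline: | P0 0-6 | P1 6-12 | P3 12-19 | P4 19-27 | P2 27-40 |
Completion: P0=6  P1=12  P2=40  P3=19  P4=27
Turnaround (C−A): P0=6  P1=9  P2=35  P3=14  P4=20
Response(P0) = first start − arrival = 0 − 0 = 0

0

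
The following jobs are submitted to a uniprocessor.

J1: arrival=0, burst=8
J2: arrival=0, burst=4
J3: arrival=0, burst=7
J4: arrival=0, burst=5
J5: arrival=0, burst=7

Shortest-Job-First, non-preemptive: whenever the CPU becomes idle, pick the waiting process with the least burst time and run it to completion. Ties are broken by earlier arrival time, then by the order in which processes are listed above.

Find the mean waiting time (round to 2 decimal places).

10.40

Schedule: | J2 0-4 | J4 4-9 | J3 9-16 | J5 16-23 | J1 23-31 |
Completion: J1=31  J2=4  J3=16  J4=9  J5=23
Turnaround (C−A): J1=31  J2=4  J3=16  J4=9  J5=23
Waiting times: J1=23, J2=0, J3=9, J4=4, J5=16
Average waiting = (23+0+9+4+16) / 5 = 52/5 = 10.40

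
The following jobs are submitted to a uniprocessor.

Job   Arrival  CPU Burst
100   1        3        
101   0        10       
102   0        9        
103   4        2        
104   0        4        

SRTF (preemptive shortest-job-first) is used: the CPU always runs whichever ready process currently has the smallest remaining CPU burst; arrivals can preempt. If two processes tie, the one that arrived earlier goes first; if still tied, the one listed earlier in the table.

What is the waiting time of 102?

Gantt: | 104 0-4 | 103 4-6 | 100 6-9 | 102 9-18 | 101 18-28 |
Completion: 100=9  101=28  102=18  103=6  104=4
Waiting(102) = turnaround − burst = 18 − 9 = 9

9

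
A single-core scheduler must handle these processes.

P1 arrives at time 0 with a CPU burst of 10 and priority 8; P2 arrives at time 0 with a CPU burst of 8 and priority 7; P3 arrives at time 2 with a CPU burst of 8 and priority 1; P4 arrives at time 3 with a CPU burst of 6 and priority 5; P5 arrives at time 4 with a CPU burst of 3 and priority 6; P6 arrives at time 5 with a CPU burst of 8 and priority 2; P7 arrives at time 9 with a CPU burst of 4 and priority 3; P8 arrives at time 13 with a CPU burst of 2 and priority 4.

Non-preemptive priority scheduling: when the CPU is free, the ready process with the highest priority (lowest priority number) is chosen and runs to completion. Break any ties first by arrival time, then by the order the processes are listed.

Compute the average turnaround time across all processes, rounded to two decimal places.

24.25

Schedule: | P2 0-8 | P3 8-16 | P6 16-24 | P7 24-28 | P8 28-30 | P4 30-36 | P5 36-39 | P1 39-49 |
Completion: P1=49  P2=8  P3=16  P4=36  P5=39  P6=24  P7=28  P8=30
Turnaround (C−A): P1=49  P2=8  P3=14  P4=33  P5=35  P6=19  P7=19  P8=17
Turnaround times: P1=49, P2=8, P3=14, P4=33, P5=35, P6=19, P7=19, P8=17
Average turnaround = (49+8+14+33+35+19+19+17) / 8 = 194/8 = 24.25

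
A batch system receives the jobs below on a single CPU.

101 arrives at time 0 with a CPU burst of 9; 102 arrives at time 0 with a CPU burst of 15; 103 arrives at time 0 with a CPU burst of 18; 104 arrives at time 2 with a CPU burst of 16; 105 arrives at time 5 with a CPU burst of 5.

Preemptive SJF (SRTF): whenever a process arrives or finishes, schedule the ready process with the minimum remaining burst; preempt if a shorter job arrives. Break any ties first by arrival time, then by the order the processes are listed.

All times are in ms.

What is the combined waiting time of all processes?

Timeline: | 101 0-9 | 105 9-14 | 102 14-29 | 104 29-45 | 103 45-63 |
Completion: 101=9  102=29  103=63  104=45  105=14
Waiting = turnaround − burst: 101=0, 102=14, 103=45, 104=27, 105=4
Total waiting = 0 + 14 + 45 + 27 + 4 = 90

90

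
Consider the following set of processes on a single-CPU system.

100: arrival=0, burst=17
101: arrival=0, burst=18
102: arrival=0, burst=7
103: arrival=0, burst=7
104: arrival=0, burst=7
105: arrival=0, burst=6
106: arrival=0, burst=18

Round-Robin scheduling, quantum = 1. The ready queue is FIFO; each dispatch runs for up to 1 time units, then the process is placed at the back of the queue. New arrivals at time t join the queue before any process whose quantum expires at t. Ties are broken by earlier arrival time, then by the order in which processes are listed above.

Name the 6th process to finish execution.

Timeline: | 100 0-1 | 101 1-2 | 102 2-3 | 103 3-4 | 104 4-5 | 105 5-6 | 106 6-7 | 100 7-8 | 101 8-9 | 102 9-10 | 103 10-11 | 104 11-12 | 105 12-13 | 106 13-14 | 100 14-15 | 101 15-16 | 102 16-17 | 103 17-18 | 104 18-19 | 105 19-20 | 106 20-21 | 100 21-22 | 101 22-23 | 102 23-24 | 103 24-25 | 104 25-26 | 105 26-27 | 106 27-28 | 100 28-29 | 101 29-30 | 102 30-31 | 103 31-32 | 104 32-33 | 105 33-34 | 106 34-35 | 100 35-36 | 101 36-37 | 102 37-38 | 103 38-39 | 104 39-40 | 105 40-41 | 106 41-42 | 100 42-43 | 101 43-44 | 102 44-45 | 103 45-46 | 104 46-47 | 106 47-48 | 100 48-49 | 101 49-50 | 106 50-51 | 100 51-52 | 101 52-53 | 106 53-54 | 100 54-55 | 101 55-56 | 106 56-57 | 100 57-58 | 101 58-59 | 106 59-60 | 100 60-61 | 101 61-62 | 106 62-63 | 100 63-64 | 101 64-65 | 106 65-66 | 100 66-67 | 101 67-68 | 106 68-69 | 100 69-70 | 101 70-71 | 106 71-72 | 100 72-73 | 101 73-74 | 106 74-75 | 100 75-76 | 101 76-77 | 106 77-78 | 101 78-79 | 106 79-80 |
Completion: 100=76  101=79  102=45  103=46  104=47  105=41  106=80
Finish order: 105 → 102 → 103 → 104 → 100 → 101 → 106

101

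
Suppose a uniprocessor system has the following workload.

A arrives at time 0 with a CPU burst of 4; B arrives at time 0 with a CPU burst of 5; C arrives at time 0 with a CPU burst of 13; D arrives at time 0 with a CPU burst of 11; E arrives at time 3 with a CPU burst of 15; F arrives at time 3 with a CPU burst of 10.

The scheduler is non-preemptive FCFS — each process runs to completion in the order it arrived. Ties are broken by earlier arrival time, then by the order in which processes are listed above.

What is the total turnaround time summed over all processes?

168

Gantt: | A 0-4 | B 4-9 | C 9-22 | D 22-33 | E 33-48 | F 48-58 |
Completion: A=4  B=9  C=22  D=33  E=48  F=58
Turnaround (C−A): A=4  B=9  C=22  D=33  E=45  F=55
Turnaround = completion − arrival: A=4, B=9, C=22, D=33, E=45, F=55
Total turnaround = 4 + 9 + 22 + 33 + 45 + 55 = 168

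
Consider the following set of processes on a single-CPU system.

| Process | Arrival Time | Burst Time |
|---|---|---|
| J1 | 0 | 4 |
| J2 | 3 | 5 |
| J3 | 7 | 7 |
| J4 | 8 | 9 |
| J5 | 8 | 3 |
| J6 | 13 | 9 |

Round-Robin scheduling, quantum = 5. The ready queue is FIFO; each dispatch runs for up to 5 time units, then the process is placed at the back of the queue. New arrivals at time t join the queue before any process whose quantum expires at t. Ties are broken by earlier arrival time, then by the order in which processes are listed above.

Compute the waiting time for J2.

Gantt: | J1 0-4 | J2 4-9 | J3 9-14 | J4 14-19 | J5 19-22 | J6 22-27 | J3 27-29 | J4 29-33 | J6 33-37 |
Completion: J1=4  J2=9  J3=29  J4=33  J5=22  J6=37
Waiting(J2) = turnaround − burst = 6 − 5 = 1

1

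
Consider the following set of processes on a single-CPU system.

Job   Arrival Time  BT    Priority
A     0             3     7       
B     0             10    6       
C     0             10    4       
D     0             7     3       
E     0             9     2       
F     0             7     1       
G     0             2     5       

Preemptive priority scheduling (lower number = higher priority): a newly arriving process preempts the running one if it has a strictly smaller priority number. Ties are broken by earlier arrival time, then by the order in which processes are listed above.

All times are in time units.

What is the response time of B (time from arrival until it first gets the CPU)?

Timeline: | F 0-7 | E 7-16 | D 16-23 | C 23-33 | G 33-35 | B 35-45 | A 45-48 |
Completion: A=48  B=45  C=33  D=23  E=16  F=7  G=35
Response(B) = first start − arrival = 35 − 0 = 35

35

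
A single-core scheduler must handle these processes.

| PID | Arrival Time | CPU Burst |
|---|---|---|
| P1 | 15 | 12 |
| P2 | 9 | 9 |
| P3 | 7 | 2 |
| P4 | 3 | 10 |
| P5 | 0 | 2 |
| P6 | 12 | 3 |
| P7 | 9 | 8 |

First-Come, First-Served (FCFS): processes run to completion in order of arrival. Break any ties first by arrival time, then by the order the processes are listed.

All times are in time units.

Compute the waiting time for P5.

0

Schedule: | P5 0-2 | idle 2-3 | P4 3-13 | P3 13-15 | P2 15-24 | P7 24-32 | P6 32-35 | P1 35-47 |
Completion: P1=47  P2=24  P3=15  P4=13  P5=2  P6=35  P7=32
Turnaround (C−A): P1=32  P2=15  P3=8  P4=10  P5=2  P6=23  P7=23
Waiting(P5) = turnaround − burst = 2 − 2 = 0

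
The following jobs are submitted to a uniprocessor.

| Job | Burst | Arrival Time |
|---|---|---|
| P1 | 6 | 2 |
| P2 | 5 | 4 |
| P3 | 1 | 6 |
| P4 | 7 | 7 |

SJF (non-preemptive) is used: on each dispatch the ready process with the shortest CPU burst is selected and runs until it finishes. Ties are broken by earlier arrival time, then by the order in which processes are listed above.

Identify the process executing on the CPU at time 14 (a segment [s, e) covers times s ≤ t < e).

Gantt: | idle 0-2 | P1 2-8 | P3 8-9 | P2 9-14 | P4 14-21 |
Completion: P1=8  P2=14  P3=9  P4=21

P4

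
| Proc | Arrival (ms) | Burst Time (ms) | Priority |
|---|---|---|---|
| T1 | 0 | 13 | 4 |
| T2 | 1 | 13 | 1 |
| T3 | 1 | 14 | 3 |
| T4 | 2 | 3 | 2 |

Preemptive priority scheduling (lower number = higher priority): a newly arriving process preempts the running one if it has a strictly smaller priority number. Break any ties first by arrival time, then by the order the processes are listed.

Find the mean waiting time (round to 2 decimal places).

Schedule: | T1 0-1 | T2 1-14 | T4 14-17 | T3 17-31 | T1 31-43 |
Completion: T1=43  T2=14  T3=31  T4=17
Waiting times: T1=30, T2=0, T3=16, T4=12
Average waiting = (30+0+16+12) / 4 = 58/4 = 14.50

14.50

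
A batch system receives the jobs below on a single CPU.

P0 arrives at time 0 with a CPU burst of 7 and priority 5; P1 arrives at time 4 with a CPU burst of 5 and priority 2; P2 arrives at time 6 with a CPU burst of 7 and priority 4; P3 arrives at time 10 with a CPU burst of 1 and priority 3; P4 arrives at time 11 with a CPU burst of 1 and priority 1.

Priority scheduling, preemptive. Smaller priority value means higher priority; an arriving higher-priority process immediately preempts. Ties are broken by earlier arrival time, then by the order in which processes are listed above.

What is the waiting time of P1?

Schedule: | P0 0-4 | P1 4-9 | P2 9-10 | P3 10-11 | P4 11-12 | P2 12-18 | P0 18-21 |
Completion: P0=21  P1=9  P2=18  P3=11  P4=12
Waiting(P1) = turnaround − burst = 5 − 5 = 0

0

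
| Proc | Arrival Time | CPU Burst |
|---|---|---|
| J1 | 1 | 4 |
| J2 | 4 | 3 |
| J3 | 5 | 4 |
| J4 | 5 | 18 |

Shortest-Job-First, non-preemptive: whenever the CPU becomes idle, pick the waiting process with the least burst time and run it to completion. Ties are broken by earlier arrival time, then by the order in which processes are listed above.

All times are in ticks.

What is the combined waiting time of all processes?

11

Schedule: | idle 0-1 | J1 1-5 | J2 5-8 | J3 8-12 | J4 12-30 |
Completion: J1=5  J2=8  J3=12  J4=30
Waiting = turnaround − burst: J1=0, J2=1, J3=3, J4=7
Total waiting = 0 + 1 + 3 + 7 = 11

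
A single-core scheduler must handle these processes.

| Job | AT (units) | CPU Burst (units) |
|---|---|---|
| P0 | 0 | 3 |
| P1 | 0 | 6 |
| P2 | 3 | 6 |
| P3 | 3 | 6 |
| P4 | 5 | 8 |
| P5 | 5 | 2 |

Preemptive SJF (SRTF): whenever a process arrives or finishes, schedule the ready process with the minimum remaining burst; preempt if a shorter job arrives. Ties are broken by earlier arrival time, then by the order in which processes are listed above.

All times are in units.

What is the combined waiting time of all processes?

45

Schedule: | P0 0-3 | P1 3-5 | P5 5-7 | P1 7-11 | P2 11-17 | P3 17-23 | P4 23-31 |
Completion: P0=3  P1=11  P2=17  P3=23  P4=31  P5=7
Waiting = turnaround − burst: P0=0, P1=5, P2=8, P3=14, P4=18, P5=0
Total waiting = 0 + 5 + 8 + 14 + 18 + 0 = 45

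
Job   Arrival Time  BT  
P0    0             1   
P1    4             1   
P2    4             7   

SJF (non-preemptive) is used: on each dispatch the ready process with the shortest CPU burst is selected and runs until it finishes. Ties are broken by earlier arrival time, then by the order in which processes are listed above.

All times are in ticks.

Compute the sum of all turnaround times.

Gantt: | P0 0-1 | idle 1-4 | P1 4-5 | P2 5-12 |
Completion: P0=1  P1=5  P2=12
Turnaround = completion − arrival: P0=1, P1=1, P2=8
Total turnaround = 1 + 1 + 8 = 10

10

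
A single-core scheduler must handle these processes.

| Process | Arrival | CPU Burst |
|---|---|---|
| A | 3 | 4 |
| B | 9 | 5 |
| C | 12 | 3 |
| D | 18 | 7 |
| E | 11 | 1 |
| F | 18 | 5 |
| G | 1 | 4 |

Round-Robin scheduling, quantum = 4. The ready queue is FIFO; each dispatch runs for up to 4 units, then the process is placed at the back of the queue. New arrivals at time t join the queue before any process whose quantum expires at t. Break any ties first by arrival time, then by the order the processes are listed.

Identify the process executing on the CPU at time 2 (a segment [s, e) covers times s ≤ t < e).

Schedule: | idle 0-1 | G 1-5 | A 5-9 | B 9-13 | E 13-14 | C 14-17 | B 17-18 | D 18-22 | F 22-26 | D 26-29 | F 29-30 |
Completion: A=9  B=18  C=17  D=29  E=14  F=30  G=5

G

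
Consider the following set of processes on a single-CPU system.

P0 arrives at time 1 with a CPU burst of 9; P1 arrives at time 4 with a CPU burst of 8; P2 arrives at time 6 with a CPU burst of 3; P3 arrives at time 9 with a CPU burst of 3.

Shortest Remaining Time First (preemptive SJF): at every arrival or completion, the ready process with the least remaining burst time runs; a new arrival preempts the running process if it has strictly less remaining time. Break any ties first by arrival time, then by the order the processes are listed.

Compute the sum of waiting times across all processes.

18

Timeline: | idle 0-1 | P0 1-6 | P2 6-9 | P3 9-12 | P0 12-16 | P1 16-24 |
Completion: P0=16  P1=24  P2=9  P3=12
Turnaround (C−A): P0=15  P1=20  P2=3  P3=3
Waiting = turnaround − burst: P0=6, P1=12, P2=0, P3=0
Total waiting = 6 + 12 + 0 + 0 = 18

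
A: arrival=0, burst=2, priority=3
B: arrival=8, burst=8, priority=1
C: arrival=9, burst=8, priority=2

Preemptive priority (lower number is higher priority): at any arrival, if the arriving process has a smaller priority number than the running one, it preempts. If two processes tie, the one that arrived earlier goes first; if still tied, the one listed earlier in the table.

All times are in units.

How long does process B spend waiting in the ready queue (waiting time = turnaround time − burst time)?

Schedule: | A 0-2 | idle 2-8 | B 8-16 | C 16-24 |
Completion: A=2  B=16  C=24
Waiting(B) = turnaround − burst = 8 − 8 = 0

0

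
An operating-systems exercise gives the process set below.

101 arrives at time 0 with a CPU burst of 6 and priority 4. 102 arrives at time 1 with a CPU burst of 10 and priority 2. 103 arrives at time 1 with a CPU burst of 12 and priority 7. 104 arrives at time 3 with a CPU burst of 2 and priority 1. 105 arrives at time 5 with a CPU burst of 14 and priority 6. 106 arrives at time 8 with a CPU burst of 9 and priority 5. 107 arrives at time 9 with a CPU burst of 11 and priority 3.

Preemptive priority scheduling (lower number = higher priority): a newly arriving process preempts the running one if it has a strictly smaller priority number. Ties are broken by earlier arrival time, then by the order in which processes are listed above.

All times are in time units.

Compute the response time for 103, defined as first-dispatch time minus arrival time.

Timeline: | 101 0-1 | 102 1-3 | 104 3-5 | 102 5-13 | 107 13-24 | 101 24-29 | 106 29-38 | 105 38-52 | 103 52-64 |
Completion: 101=29  102=13  103=64  104=5  105=52  106=38  107=24
Turnaround (C−A): 101=29  102=12  103=63  104=2  105=47  106=30  107=15
Response(103) = first start − arrival = 52 − 1 = 51

51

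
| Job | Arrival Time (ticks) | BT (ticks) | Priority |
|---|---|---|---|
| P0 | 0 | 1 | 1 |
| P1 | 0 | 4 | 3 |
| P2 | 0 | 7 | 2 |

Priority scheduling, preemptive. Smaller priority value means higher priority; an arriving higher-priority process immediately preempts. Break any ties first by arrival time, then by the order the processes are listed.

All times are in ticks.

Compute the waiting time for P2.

1

Timeline: | P0 0-1 | P2 1-8 | P1 8-12 |
Completion: P0=1  P1=12  P2=8
Turnaround (C−A): P0=1  P1=12  P2=8
Waiting(P2) = turnaround − burst = 8 − 7 = 1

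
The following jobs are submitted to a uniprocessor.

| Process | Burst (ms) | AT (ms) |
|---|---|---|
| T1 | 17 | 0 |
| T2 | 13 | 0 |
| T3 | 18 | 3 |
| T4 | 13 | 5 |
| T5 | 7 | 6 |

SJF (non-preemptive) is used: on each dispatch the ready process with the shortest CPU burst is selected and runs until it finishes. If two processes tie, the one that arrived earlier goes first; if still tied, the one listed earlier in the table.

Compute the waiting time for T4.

Gantt: | T2 0-13 | T5 13-20 | T4 20-33 | T1 33-50 | T3 50-68 |
Completion: T1=50  T2=13  T3=68  T4=33  T5=20
Waiting(T4) = turnaround − burst = 28 − 13 = 15

15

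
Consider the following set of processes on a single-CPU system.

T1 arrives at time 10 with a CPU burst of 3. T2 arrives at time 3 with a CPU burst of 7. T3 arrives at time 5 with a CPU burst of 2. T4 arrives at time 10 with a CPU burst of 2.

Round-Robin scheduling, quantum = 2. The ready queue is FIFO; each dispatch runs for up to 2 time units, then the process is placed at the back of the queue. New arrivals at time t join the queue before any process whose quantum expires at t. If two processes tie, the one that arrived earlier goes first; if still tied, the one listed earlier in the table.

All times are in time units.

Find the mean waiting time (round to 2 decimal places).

Timeline: | idle 0-3 | T2 3-5 | T3 5-7 | T2 7-11 | T1 11-13 | T4 13-15 | T2 15-16 | T1 16-17 |
Completion: T1=17  T2=16  T3=7  T4=15
Turnaround (C−A): T1=7  T2=13  T3=2  T4=5
Waiting times: T1=4, T2=6, T3=0, T4=3
Average waiting = (4+6+0+3) / 4 = 13/4 = 3.25

3.25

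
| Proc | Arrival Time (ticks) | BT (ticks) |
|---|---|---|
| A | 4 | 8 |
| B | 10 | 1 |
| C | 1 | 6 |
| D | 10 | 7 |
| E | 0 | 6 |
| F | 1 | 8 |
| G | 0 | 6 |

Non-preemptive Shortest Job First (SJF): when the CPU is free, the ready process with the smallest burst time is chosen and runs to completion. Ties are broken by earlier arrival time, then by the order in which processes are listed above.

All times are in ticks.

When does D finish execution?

Schedule: | E 0-6 | G 6-12 | B 12-13 | C 13-19 | D 19-26 | F 26-34 | A 34-42 |
Completion: A=42  B=13  C=19  D=26  E=6  F=34  G=12
Turnaround (C−A): A=38  B=3  C=18  D=16  E=6  F=33  G=12

26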